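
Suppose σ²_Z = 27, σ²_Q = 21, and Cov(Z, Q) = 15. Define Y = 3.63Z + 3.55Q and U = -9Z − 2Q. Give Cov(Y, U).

By bilinearity, Cov(Y, U) = ac·σ²_Z + bd·σ²_Q + (ad+bc)·Cov(Z, Q), with a=3.63, b=3.55, c=-9, d=-2.
ac·σ²_Z = 3.63·(-9)·27 = -882.09
bd·σ²_Q = 3.55·(-2)·21 = -149.1
(ad+bc)·Cov(Z, Q) = (-39.21)·15 = -588.15
Cov(Y, U) = -882.09 + (-149.1) + (-588.15) = -1619.34.

Cov(Y, U) = -1619.34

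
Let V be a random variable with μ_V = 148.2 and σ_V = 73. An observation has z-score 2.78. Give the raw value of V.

V = 351.14

V = μ_V + z·σ_V = 148.2 + 2.78·73 = 351.14.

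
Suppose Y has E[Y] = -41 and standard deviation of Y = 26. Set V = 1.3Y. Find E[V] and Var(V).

V = 1.3Y is linear with a = 1.3, b = 0.
E[V] = a·E[Y] + b = 1.3·(-41) = -53.3.
Var(Y) = 26² = 676.
Var(V) = a²·Var(Y) = 1.3²·676 = 1142.44.

E[V] = -53.3, Var(V) = 1142.44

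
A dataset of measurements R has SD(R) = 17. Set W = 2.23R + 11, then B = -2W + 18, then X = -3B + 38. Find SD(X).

SD(W) = |2.23|·17 = 37.91.
SD(B) = |-2|·37.91 = 75.82.
SD(X) = |-3|·75.82 = 227.46.

SD(X) = 227.46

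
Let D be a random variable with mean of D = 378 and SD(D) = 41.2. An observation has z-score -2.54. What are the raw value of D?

D = mean of D + z·SD(D) = 378 + (-2.54)·41.2 = 273.352.

D = 273.352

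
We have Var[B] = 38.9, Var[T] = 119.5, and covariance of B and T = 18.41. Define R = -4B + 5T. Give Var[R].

Var[R] = a²·Var[B] + b²·Var[T] + 2ab·covariance of B and T with a = -4, b = 5.
= (-4)²·38.9 + 5²·119.5 + 2·(-4)·5·18.41
= 622.4 + 2987.5 + (-736.4) = 2873.5.

Var[R] = 2873.5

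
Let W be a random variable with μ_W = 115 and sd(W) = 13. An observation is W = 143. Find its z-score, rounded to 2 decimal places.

z = 2.15

z = (W − μ_W) / sd(W) = (143 − 115) / 13 ≈ 2.15.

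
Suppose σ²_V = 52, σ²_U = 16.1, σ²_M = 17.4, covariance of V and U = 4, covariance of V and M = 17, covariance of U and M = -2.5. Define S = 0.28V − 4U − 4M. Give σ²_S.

σ²_S = 413.0368

σ²_S = a²·σ²_V + b²·σ²_U + c²·σ²_M + 2ab·covariance of V and U + 2ac·covariance of V and M + 2bc·covariance of U and M, with a = 0.28, b = -4, c = -4.
= 4.0768 + 257.6 + 278.4 + (-8.96) + (-38.08) + (-80)
= 413.0368.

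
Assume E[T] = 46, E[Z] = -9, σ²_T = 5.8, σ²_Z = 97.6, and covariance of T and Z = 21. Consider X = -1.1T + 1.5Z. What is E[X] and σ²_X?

E[X] = -64.1, σ²_X = 157.318

E[X] = (-1.1)·E[T] + 1.5·E[Z] = (-1.1)·46 + 1.5·(-9) = -64.1.
σ²_X = a²·σ²_T + b²·σ²_Z + 2ab·covariance of T and Z with a = -1.1, b = 1.5.
= (-1.1)²·5.8 + 1.5²·97.6 + 2·(-1.1)·1.5·21
= 7.018 + 219.6 + (-69.3) = 157.318.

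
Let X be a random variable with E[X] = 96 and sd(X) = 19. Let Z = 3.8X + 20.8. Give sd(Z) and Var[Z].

Z = 3.8X + 20.8 is linear with a = 3.8, b = 20.8.
sd(Z) = |a|·sd(X) = |3.8|·19 = 72.2.
Var[X] = 19² = 361.
Var[Z] = a²·Var[X] = 3.8²·361 = 5212.84 (the additive constant 20.8 does not affect variance).

sd(Z) = 72.2, Var[Z] = 5212.84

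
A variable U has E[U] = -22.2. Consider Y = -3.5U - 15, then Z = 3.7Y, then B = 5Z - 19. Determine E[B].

E[Y] = (-3.5)·(-22.2) + (-15) = 62.7.
E[Z] = 3.7·62.7 = 231.99.
E[B] = 5·231.99 + (-19) = 1140.95.

E[B] = 1140.95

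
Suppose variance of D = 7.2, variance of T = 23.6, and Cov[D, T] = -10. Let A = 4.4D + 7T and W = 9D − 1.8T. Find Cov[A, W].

By bilinearity, Cov[A, W] = ac·variance of D + bd·variance of T + (ad+bc)·Cov[D, T], with a=4.4, b=7, c=9, d=-1.8.
ac·variance of D = 4.4·9·7.2 = 285.12
bd·variance of T = 7·(-1.8)·23.6 = -297.36
(ad+bc)·Cov[D, T] = (55.08)·(-10) = -550.8
Cov[A, W] = 285.12 + (-297.36) + (-550.8) = -563.04.

Cov[A, W] = -563.04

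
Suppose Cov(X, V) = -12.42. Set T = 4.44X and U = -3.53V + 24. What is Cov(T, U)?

Cov(T, U) = a·c·Cov(X, V) = 4.44·(-3.53)·(-12.42) = 194.661144. Additive constants drop out.

Cov(T, U) = 194.661144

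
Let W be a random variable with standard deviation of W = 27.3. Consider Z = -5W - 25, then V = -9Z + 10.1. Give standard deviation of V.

standard deviation of Z = |-5|·27.3 = 136.5.
standard deviation of V = |-9|·136.5 = 1228.5.

standard deviation of V = 1228.5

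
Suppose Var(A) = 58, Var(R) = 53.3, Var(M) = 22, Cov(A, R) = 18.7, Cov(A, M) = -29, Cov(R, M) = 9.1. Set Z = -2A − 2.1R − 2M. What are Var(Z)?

Var(Z) = a²·Var(A) + b²·Var(R) + c²·Var(M) + 2ab·Cov(A, R) + 2ac·Cov(A, M) + 2bc·Cov(R, M), with a = -2, b = -2.1, c = -2.
= 232 + 235.053 + 88 + 157.08 + (-232) + 76.44
= 556.573.

Var(Z) = 556.573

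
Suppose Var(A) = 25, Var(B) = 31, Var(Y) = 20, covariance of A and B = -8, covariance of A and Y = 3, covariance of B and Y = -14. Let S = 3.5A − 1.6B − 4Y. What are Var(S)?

Var(S) = a²·Var(A) + b²·Var(B) + c²·Var(Y) + 2ab·covariance of A and B + 2ac·covariance of A and Y + 2bc·covariance of B and Y, with a = 3.5, b = -1.6, c = -4.
= 306.25 + 79.36 + 320 + 89.6 + (-84) + (-179.2)
= 532.01.

Var(S) = 532.01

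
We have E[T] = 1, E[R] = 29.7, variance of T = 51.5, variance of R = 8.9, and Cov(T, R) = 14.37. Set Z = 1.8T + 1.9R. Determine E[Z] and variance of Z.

E[Z] = 1.8·E[T] + 1.9·E[R] = 1.8·1 + 1.9·29.7 = 58.23.
variance of Z = a²·variance of T + b²·variance of R + 2ab·Cov(T, R) with a = 1.8, b = 1.9.
= 1.8²·51.5 + 1.9²·8.9 + 2·1.8·1.9·14.37
= 166.86 + 32.129 + 98.2908 = 297.2798.

E[Z] = 58.23, variance of Z = 297.2798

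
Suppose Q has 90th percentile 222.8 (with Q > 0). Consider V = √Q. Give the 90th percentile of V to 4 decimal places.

90th percentile of V = 14.9265

√Q is increasing, so P_{90}(V) = g(P_{90}(Q)) ≈ 14.9265.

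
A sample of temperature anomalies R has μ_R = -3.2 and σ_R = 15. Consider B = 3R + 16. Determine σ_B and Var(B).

B = 3R + 16 is linear with a = 3, b = 16.
σ_B = |a|·σ_R = |3|·15 = 45.
Var(R) = 15² = 225.
Var(B) = a²·Var(R) = 3²·225 = 2025 (the additive constant 16 does not affect variance).

σ_B = 45, Var(B) = 2025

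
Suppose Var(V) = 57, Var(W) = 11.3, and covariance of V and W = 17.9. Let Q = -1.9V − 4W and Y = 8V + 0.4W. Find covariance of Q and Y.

covariance of Q and Y = -1470.884

By bilinearity, covariance of Q and Y = ac·Var(V) + bd·Var(W) + (ad+bc)·covariance of V and W, with a=-1.9, b=-4, c=8, d=0.4.
ac·Var(V) = (-1.9)·8·57 = -866.4
bd·Var(W) = (-4)·0.4·11.3 = -18.08
(ad+bc)·covariance of V and W = (-32.76)·17.9 = -586.404
covariance of Q and Y = -866.4 + (-18.08) + (-586.404) = -1470.884.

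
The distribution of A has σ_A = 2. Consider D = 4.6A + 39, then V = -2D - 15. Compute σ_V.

σ_V = 18.4

σ_D = |4.6|·2 = 9.2.
σ_V = |-2|·9.2 = 18.4.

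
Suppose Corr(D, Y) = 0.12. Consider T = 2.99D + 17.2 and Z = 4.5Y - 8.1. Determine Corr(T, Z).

Corr(T, Z) = 0.12

Linear rescalings preserve correlation up to sign; here the slopes 2.99 and 4.5 have the same sign, so Corr(T, Z) = Corr(D, Y) = 0.12.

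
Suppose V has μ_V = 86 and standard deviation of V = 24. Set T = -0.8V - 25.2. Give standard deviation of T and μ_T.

T = -0.8V - 25.2 is linear with a = -0.8, b = -25.2.
standard deviation of T = |a|·standard deviation of V = |-0.8|·24 = 19.2.
μ_T = a·μ_V + b = (-0.8)·86 + (-25.2) = -94.

standard deviation of T = 19.2, μ_T = -94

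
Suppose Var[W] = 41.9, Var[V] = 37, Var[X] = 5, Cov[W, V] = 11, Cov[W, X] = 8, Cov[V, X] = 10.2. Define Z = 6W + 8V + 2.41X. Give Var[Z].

Var[Z] = a²·Var[W] + b²·Var[V] + c²·Var[X] + 2ab·Cov[W, V] + 2ac·Cov[W, X] + 2bc·Cov[V, X], with a = 6, b = 8, c = 2.41.
= 1508.4 + 2368 + 29.0405 + 1056 + 231.36 + 393.312
= 5586.1125.

Var[Z] = 5586.1125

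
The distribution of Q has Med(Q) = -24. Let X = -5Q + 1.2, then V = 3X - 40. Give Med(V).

Med(X) = (-5)·(-24) + 1.2 = 121.2.
Med(V) = 3·121.2 + (-40) = 323.6.

Med(V) = 323.6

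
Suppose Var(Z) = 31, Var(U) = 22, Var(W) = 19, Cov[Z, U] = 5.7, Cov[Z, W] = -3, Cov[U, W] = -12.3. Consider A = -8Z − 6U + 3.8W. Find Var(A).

Var(A) = 4340.84

Var(A) = a²·Var(Z) + b²·Var(U) + c²·Var(W) + 2ab·Cov[Z, U] + 2ac·Cov[Z, W] + 2bc·Cov[U, W], with a = -8, b = -6, c = 3.8.
= 1984 + 792 + 274.36 + 547.2 + 182.4 + 560.88
= 4340.84.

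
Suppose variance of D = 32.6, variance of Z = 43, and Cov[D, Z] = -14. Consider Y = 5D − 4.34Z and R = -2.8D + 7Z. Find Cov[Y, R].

Cov[Y, R] = -2422.868

By bilinearity, Cov[Y, R] = ac·variance of D + bd·variance of Z + (ad+bc)·Cov[D, Z], with a=5, b=-4.34, c=-2.8, d=7.
ac·variance of D = 5·(-2.8)·32.6 = -456.4
bd·variance of Z = (-4.34)·7·43 = -1306.34
(ad+bc)·Cov[D, Z] = (47.152)·(-14) = -660.128
Cov[Y, R] = -456.4 + (-1306.34) + (-660.128) = -2422.868.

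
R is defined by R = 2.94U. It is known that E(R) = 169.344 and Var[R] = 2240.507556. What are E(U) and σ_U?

From R = 2.94U: E(R) = a·E(U) + b, so E(U) = (E(R) − b)/a = (169.344 − 0)/2.94 = 57.6.
σ_R = √2240.507556 = 47.334.
σ_R = |a|·σ_U, so σ_U = 47.334/|2.94| = 16.1.

E(U) = 57.6, σ_U = 16.1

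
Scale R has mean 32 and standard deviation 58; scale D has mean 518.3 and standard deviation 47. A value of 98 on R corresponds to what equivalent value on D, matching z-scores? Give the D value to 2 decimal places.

D = 571.78

z = (98 − 32)/58 ≈ 1.1379.
D = 518.3 + z·47 = 518.3 + (98 − 32)·47/58 ≈ 571.78.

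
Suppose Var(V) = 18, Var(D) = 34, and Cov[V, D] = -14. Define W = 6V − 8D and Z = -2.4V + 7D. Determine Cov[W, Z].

Cov[W, Z] = -3020

By bilinearity, Cov[W, Z] = ac·Var(V) + bd·Var(D) + (ad+bc)·Cov[V, D], with a=6, b=-8, c=-2.4, d=7.
ac·Var(V) = 6·(-2.4)·18 = -259.2
bd·Var(D) = (-8)·7·34 = -1904
(ad+bc)·Cov[V, D] = (61.2)·(-14) = -856.8
Cov[W, Z] = -259.2 + (-1904) + (-856.8) = -3020.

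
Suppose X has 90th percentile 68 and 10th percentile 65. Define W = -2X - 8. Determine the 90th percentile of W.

Since a = -2 < 0 the transformation is decreasing, reversing order: the 90th percentile of W corresponds to the 10th percentile of X.
So P_{90}(W) = a·P_{10}(X) + b = (-2)·65 + (-8) = -138.

90th percentile of W = -138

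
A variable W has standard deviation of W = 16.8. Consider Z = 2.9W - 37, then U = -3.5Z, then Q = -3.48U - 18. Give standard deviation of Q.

standard deviation of Q = 593.4096

standard deviation of Z = |2.9|·16.8 = 48.72.
standard deviation of U = |-3.5|·48.72 = 170.52.
standard deviation of Q = |-3.48|·170.52 = 593.4096.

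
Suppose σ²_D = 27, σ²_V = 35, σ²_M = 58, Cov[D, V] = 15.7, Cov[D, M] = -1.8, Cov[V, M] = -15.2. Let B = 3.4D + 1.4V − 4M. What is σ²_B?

σ²_B = a²·σ²_D + b²·σ²_V + c²·σ²_M + 2ab·Cov[D, V] + 2ac·Cov[D, M] + 2bc·Cov[V, M], with a = 3.4, b = 1.4, c = -4.
= 312.12 + 68.6 + 928 + 149.464 + 48.96 + 170.24
= 1677.384.

σ²_B = 1677.384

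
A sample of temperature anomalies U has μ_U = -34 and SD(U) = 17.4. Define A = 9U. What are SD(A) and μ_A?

A = 9U is linear with a = 9, b = 0.
SD(A) = |a|·SD(U) = |9|·17.4 = 156.6.
μ_A = a·μ_U + b = 9·(-34) = -306.

SD(A) = 156.6, μ_A = -306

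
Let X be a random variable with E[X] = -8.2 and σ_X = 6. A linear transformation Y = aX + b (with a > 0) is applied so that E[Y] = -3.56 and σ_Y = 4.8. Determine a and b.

σ_Y = a·σ_X (a > 0), so a = 4.8/6 = 0.8.
E[Y] = a·E[X] + b, so b = -3.56 − 0.8·(-8.2) = 3.

a = 0.8, b = 3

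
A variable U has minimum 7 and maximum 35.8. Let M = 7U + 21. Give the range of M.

Range(M) = 201.6

Range of U = 35.8 − 7 = 28.8.
Range(M) = |a|·Range(U) = |7|·28.8 = 201.6.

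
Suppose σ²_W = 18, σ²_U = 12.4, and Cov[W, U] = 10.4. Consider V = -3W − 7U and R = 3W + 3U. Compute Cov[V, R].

By bilinearity, Cov[V, R] = ac·σ²_W + bd·σ²_U + (ad+bc)·Cov[W, U], with a=-3, b=-7, c=3, d=3.
ac·σ²_W = (-3)·3·18 = -162
bd·σ²_U = (-7)·3·12.4 = -260.4
(ad+bc)·Cov[W, U] = (-30)·10.4 = -312
Cov[V, R] = -162 + (-260.4) + (-312) = -734.4.

Cov[V, R] = -734.4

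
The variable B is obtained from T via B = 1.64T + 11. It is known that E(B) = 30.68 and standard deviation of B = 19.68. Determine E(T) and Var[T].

From B = 1.64T + 11: E(B) = a·E(T) + b, so E(T) = (E(B) − b)/a = (30.68 − 11)/1.64 = 12.
Var[B] = 19.68² = 387.3024.
Var[B] = a²·Var[T], so Var[T] = 387.3024/1.64² = 144.

E(T) = 12, Var[T] = 144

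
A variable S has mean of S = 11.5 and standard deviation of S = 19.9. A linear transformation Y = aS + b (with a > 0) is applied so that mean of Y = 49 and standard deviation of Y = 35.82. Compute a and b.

standard deviation of Y = a·standard deviation of S (a > 0), so a = 35.82/19.9 = 1.8.
mean of Y = a·mean of S + b, so b = 49 − 1.8·11.5 = 28.3.

a = 1.8, b = 28.3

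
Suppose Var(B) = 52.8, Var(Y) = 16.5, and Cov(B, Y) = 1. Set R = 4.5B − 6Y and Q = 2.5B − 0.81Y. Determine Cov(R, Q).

By bilinearity, Cov(R, Q) = ac·Var(B) + bd·Var(Y) + (ad+bc)·Cov(B, Y), with a=4.5, b=-6, c=2.5, d=-0.81.
ac·Var(B) = 4.5·2.5·52.8 = 594
bd·Var(Y) = (-6)·(-0.81)·16.5 = 80.19
(ad+bc)·Cov(B, Y) = (-18.645)·1 = -18.645
Cov(R, Q) = 594 + 80.19 + (-18.645) = 655.545.

Cov(R, Q) = 655.545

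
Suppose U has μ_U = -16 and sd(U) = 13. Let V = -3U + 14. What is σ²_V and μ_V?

V = -3U + 14 is linear with a = -3, b = 14.
σ²_U = 13² = 169.
σ²_V = a²·σ²_U = (-3)²·169 = 1521 (the additive constant 14 does not affect variance).
μ_V = a·μ_U + b = (-3)·(-16) + 14 = 62.

σ²_V = 1521, μ_V = 62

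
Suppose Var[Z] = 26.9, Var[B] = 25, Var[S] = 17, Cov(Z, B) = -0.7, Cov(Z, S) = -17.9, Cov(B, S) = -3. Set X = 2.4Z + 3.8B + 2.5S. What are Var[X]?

Var[X] = 337.626

Var[X] = a²·Var[Z] + b²·Var[B] + c²·Var[S] + 2ab·Cov(Z, B) + 2ac·Cov(Z, S) + 2bc·Cov(B, S), with a = 2.4, b = 3.8, c = 2.5.
= 154.944 + 361 + 106.25 + (-12.768) + (-214.8) + (-57)
= 337.626.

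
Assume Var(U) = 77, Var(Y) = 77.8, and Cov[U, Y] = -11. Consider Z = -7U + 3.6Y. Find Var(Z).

Var(Z) = a²·Var(U) + b²·Var(Y) + 2ab·Cov[U, Y] with a = -7, b = 3.6.
= (-7)²·77 + 3.6²·77.8 + 2·(-7)·3.6·(-11)
= 3773 + 1008.288 + 554.4 = 5335.688.

Var(Z) = 5335.688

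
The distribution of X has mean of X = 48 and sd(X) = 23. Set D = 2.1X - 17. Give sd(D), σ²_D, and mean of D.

sd(D) = 48.3, σ²_D = 2332.89, mean of D = 83.8

D = 2.1X - 17 is linear with a = 2.1, b = -17.
sd(D) = |a|·sd(X) = |2.1|·23 = 48.3.
σ²_X = 23² = 529.
σ²_D = a²·σ²_X = 2.1²·529 = 2332.89 (the additive constant -17 does not affect variance).
mean of D = a·mean of X + b = 2.1·48 + (-17) = 83.8.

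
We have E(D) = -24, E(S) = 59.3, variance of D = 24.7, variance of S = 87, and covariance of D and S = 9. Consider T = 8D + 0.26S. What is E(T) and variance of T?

E(T) = 8·E(D) + 0.26·E(S) = 8·(-24) + 0.26·59.3 = -176.582.
variance of T = a²·variance of D + b²·variance of S + 2ab·covariance of D and S with a = 8, b = 0.26.
= 8²·24.7 + 0.26²·87 + 2·8·0.26·9
= 1580.8 + 5.8812 + 37.44 = 1624.1212.

E(T) = -176.582, variance of T = 1624.1212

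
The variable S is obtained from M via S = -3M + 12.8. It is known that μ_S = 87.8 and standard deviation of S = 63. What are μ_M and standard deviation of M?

μ_M = -25, standard deviation of M = 21

From S = -3M + 12.8: μ_S = a·μ_M + b, so μ_M = (μ_S − b)/a = (87.8 − 12.8)/(-3) = -25.
standard deviation of S = |a|·standard deviation of M, so standard deviation of M = 63/|-3| = 21.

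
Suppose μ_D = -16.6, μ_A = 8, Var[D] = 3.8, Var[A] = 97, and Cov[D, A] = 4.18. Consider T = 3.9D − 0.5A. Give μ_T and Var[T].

μ_T = 3.9·μ_D + (-0.5)·μ_A = 3.9·(-16.6) + (-0.5)·8 = -68.74.
Var[T] = a²·Var[D] + b²·Var[A] + 2ab·Cov[D, A] with a = 3.9, b = -0.5.
= 3.9²·3.8 + (-0.5)²·97 + 2·3.9·(-0.5)·4.18
= 57.798 + 24.25 + (-16.302) = 65.746.

μ_T = -68.74, Var[T] = 65.746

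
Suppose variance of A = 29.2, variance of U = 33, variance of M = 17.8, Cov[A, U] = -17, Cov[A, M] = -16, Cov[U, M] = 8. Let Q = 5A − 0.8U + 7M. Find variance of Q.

variance of Q = a²·variance of A + b²·variance of U + c²·variance of M + 2ab·Cov[A, U] + 2ac·Cov[A, M] + 2bc·Cov[U, M], with a = 5, b = -0.8, c = 7.
= 730 + 21.12 + 872.2 + 136 + (-1120) + (-89.6)
= 549.72.

variance of Q = 549.72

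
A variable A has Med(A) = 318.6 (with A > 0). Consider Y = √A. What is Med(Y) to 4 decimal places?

Med(Y) = 17.8494

√A is monotone on this domain, so Med(Y) = √(318.6) ≈ 17.8494.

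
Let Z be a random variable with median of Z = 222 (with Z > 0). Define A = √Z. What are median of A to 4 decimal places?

√Z is monotone on this domain, so median of A = √(222) ≈ 14.8997.

median of A = 14.8997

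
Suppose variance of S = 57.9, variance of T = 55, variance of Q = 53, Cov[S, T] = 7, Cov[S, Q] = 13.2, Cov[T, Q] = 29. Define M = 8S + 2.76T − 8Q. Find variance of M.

variance of M = 4855.448

variance of M = a²·variance of S + b²·variance of T + c²·variance of Q + 2ab·Cov[S, T] + 2ac·Cov[S, Q] + 2bc·Cov[T, Q], with a = 8, b = 2.76, c = -8.
= 3705.6 + 418.968 + 3392 + 309.12 + (-1689.6) + (-1280.64)
= 4855.448.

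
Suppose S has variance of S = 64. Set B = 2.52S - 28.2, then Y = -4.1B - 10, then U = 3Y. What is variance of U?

variance of B = 2.52²·64 = 406.4256.
variance of Y = (-4.1)²·406.4256 = 6832.014336.
variance of U = 3²·6832.014336 = 61488.129024.

variance of U = 61488.129024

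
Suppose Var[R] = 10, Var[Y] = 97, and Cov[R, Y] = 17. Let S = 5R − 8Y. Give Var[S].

Var[S] = 5098

Var[S] = a²·Var[R] + b²·Var[Y] + 2ab·Cov[R, Y] with a = 5, b = -8.
= 5²·10 + (-8)²·97 + 2·5·(-8)·17
= 250 + 6208 + (-1360) = 5098.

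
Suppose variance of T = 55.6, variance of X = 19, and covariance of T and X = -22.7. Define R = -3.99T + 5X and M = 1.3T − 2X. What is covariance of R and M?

covariance of R and M = -807.0932

By bilinearity, covariance of R and M = ac·variance of T + bd·variance of X + (ad+bc)·covariance of T and X, with a=-3.99, b=5, c=1.3, d=-2.
ac·variance of T = (-3.99)·1.3·55.6 = -288.3972
bd·variance of X = 5·(-2)·19 = -190
(ad+bc)·covariance of T and X = (14.48)·(-22.7) = -328.696
covariance of R and M = -288.3972 + (-190) + (-328.696) = -807.0932.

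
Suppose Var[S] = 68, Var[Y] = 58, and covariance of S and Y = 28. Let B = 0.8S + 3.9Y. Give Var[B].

Var[B] = 1100.42

Var[B] = a²·Var[S] + b²·Var[Y] + 2ab·covariance of S and Y with a = 0.8, b = 3.9.
= 0.8²·68 + 3.9²·58 + 2·0.8·3.9·28
= 43.52 + 882.18 + 174.72 = 1100.42.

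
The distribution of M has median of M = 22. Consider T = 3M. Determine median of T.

median of T = 66

A linear map preserves order up to sign, so median of T = a·median of M + b = 3·22 = 66.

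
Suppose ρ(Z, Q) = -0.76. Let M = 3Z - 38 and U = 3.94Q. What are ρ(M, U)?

ρ(M, U) = -0.76

Linear rescalings preserve correlation up to sign; here the slopes 3 and 3.94 have the same sign, so ρ(M, U) = ρ(Z, Q) = -0.76.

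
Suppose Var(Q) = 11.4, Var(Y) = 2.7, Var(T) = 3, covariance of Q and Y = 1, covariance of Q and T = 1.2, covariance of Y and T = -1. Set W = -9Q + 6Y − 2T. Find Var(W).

Var(W) = a²·Var(Q) + b²·Var(Y) + c²·Var(T) + 2ab·covariance of Q and Y + 2ac·covariance of Q and T + 2bc·covariance of Y and T, with a = -9, b = 6, c = -2.
= 923.4 + 97.2 + 12 + (-108) + 43.2 + 24
= 991.8.

Var(W) = 991.8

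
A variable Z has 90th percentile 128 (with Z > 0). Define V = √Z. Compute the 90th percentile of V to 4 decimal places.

90th percentile of V = 11.3137

√Z is increasing, so P_{90}(V) = g(P_{90}(Z)) ≈ 11.3137.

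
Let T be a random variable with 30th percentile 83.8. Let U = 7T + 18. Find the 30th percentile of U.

Since a = 7 > 0 the transformation is increasing, so the 30th percentile of U = a·(P_{30} of T) + b = 7·83.8 + 18 = 604.6.

30th percentile of U = 604.6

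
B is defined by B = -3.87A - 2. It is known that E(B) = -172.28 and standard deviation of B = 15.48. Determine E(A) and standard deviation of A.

E(A) = 44, standard deviation of A = 4

From B = -3.87A - 2: E(B) = a·E(A) + b, so E(A) = (E(B) − b)/a = (-172.28 − (-2))/(-3.87) = 44.
standard deviation of B = |a|·standard deviation of A, so standard deviation of A = 15.48/|-3.87| = 4.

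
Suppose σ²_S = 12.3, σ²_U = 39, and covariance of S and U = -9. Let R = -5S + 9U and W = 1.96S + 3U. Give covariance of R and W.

covariance of R and W = 908.7

By bilinearity, covariance of R and W = ac·σ²_S + bd·σ²_U + (ad+bc)·covariance of S and U, with a=-5, b=9, c=1.96, d=3.
ac·σ²_S = (-5)·1.96·12.3 = -120.54
bd·σ²_U = 9·3·39 = 1053
(ad+bc)·covariance of S and U = (2.64)·(-9) = -23.76
covariance of R and W = -120.54 + 1053 + (-23.76) = 908.7.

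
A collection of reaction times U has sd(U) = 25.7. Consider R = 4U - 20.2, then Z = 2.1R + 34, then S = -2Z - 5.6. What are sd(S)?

sd(R) = |4|·25.7 = 102.8.
sd(Z) = |2.1|·102.8 = 215.88.
sd(S) = |-2|·215.88 = 431.76.

sd(S) = 431.76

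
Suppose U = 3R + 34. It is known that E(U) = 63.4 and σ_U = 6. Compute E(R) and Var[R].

E(R) = 9.8, Var[R] = 4

From U = 3R + 34: E(U) = a·E(R) + b, so E(R) = (E(U) − b)/a = (63.4 − 34)/3 = 9.8.
Var[U] = 6² = 36.
Var[U] = a²·Var[R], so Var[R] = 36/3² = 4.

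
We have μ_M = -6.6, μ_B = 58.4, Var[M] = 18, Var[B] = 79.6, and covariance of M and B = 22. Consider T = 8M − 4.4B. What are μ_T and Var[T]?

μ_T = 8·μ_M + (-4.4)·μ_B = 8·(-6.6) + (-4.4)·58.4 = -309.76.
Var[T] = a²·Var[M] + b²·Var[B] + 2ab·covariance of M and B with a = 8, b = -4.4.
= 8²·18 + (-4.4)²·79.6 + 2·8·(-4.4)·22
= 1152 + 1541.056 + (-1548.8) = 1144.256.

μ_T = -309.76, Var[T] = 1144.256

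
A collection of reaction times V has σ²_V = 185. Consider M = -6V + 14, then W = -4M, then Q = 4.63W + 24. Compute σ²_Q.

σ²_Q = 2284316.064

σ²_M = (-6)²·185 = 6660.
σ²_W = (-4)²·6660 = 106560.
σ²_Q = 4.63²·106560 = 2284316.064.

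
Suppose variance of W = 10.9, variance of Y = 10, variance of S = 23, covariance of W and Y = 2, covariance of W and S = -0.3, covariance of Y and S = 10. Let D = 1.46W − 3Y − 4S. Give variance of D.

variance of D = a²·variance of W + b²·variance of Y + c²·variance of S + 2ab·covariance of W and Y + 2ac·covariance of W and S + 2bc·covariance of Y and S, with a = 1.46, b = -3, c = -4.
= 23.23444 + 90 + 368 + (-17.52) + 3.504 + 240
= 707.21844.

variance of D = 707.21844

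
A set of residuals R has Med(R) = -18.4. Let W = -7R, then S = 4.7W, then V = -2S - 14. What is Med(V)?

Med(W) = (-7)·(-18.4) = 128.8.
Med(S) = 4.7·128.8 = 605.36.
Med(V) = (-2)·605.36 + (-14) = -1224.72.

Med(V) = -1224.72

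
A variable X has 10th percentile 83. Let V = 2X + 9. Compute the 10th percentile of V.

10th percentile of V = 175

Since a = 2 > 0 the transformation is increasing, so the 10th percentile of V = a·(P_{10} of X) + b = 2·83 + 9 = 175.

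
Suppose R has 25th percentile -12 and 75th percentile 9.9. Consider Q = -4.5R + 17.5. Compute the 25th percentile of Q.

Since a = -4.5 < 0 the transformation is decreasing, reversing order: the 25th percentile of Q corresponds to the 75th percentile of R.
So P_{25}(Q) = a·P_{75}(R) + b = (-4.5)·9.9 + 17.5 = -27.05.

25th percentile of Q = -27.05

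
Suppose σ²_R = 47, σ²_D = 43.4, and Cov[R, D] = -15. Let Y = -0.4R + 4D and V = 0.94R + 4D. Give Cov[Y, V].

By bilinearity, Cov[Y, V] = ac·σ²_R + bd·σ²_D + (ad+bc)·Cov[R, D], with a=-0.4, b=4, c=0.94, d=4.
ac·σ²_R = (-0.4)·0.94·47 = -17.672
bd·σ²_D = 4·4·43.4 = 694.4
(ad+bc)·Cov[R, D] = (2.16)·(-15) = -32.4
Cov[Y, V] = -17.672 + 694.4 + (-32.4) = 644.328.

Cov[Y, V] = 644.328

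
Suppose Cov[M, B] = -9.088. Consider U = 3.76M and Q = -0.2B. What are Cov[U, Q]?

Cov[U, Q] = a·c·Cov[M, B] = 3.76·(-0.2)·(-9.088) = 6.834176. Additive constants drop out.

Cov[U, Q] = 6.834176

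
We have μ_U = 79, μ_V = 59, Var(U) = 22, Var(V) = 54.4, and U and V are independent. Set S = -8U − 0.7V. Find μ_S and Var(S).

μ_S = (-8)·μ_U + (-0.7)·μ_V = (-8)·79 + (-0.7)·59 = -673.3.
Var(S) = a²·Var(U) + b²·Var(V) + 2ab·Cov[U, V] with a = -8, b = -0.7.
Independence gives Cov[U, V] = 0.
= (-8)²·22 + (-0.7)²·54.4 + 2·(-8)·(-0.7)·0
= 1408 + 26.656 + 0 = 1434.656.

μ_S = -673.3, Var(S) = 1434.656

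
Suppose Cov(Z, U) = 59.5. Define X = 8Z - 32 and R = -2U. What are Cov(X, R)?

Cov(X, R) = a·c·Cov(Z, U) = 8·(-2)·59.5 = -952. Additive constants drop out.

Cov(X, R) = -952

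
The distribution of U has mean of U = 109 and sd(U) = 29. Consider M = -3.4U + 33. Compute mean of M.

M = -3.4U + 33 is linear with a = -3.4, b = 33.
mean of M = a·mean of U + b = (-3.4)·109 + 33 = -337.6.

mean of M = -337.6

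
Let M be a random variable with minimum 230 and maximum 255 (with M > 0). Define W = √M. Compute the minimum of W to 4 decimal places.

√M is increasing on this domain, so min(W) comes from min(M) = 230: min(W) = √(230) ≈ 15.1658.

min(W) = 15.1658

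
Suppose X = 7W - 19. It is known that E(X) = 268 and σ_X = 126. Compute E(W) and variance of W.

From X = 7W - 19: E(X) = a·E(W) + b, so E(W) = (E(X) − b)/a = (268 − (-19))/7 = 41.
variance of X = 126² = 15876.
variance of X = a²·variance of W, so variance of W = 15876/7² = 324.

E(W) = 41, variance of W = 324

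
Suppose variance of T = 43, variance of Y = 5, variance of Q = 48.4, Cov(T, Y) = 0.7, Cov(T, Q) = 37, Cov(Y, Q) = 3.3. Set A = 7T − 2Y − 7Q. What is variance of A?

variance of A = 945.4

variance of A = a²·variance of T + b²·variance of Y + c²·variance of Q + 2ab·Cov(T, Y) + 2ac·Cov(T, Q) + 2bc·Cov(Y, Q), with a = 7, b = -2, c = -7.
= 2107 + 20 + 2371.6 + (-19.6) + (-3626) + 92.4
= 945.4.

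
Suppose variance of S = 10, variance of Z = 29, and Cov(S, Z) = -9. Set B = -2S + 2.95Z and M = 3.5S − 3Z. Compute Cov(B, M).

By bilinearity, Cov(B, M) = ac·variance of S + bd·variance of Z + (ad+bc)·Cov(S, Z), with a=-2, b=2.95, c=3.5, d=-3.
ac·variance of S = (-2)·3.5·10 = -70
bd·variance of Z = 2.95·(-3)·29 = -256.65
(ad+bc)·Cov(S, Z) = (16.325)·(-9) = -146.925
Cov(B, M) = -70 + (-256.65) + (-146.925) = -473.575.

Cov(B, M) = -473.575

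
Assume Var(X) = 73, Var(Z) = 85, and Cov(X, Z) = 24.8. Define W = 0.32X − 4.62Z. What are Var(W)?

Var(W) = 1748.42056

Var(W) = a²·Var(X) + b²·Var(Z) + 2ab·Cov(X, Z) with a = 0.32, b = -4.62.
= 0.32²·73 + (-4.62)²·85 + 2·0.32·(-4.62)·24.8
= 7.4752 + 1814.274 + (-73.32864) = 1748.42056.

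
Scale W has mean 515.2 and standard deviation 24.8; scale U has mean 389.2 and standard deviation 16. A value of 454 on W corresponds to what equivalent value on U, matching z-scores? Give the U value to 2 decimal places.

U = 349.72

z = (454 − 515.2)/24.8 ≈ -2.4677.
U = 389.2 + z·16 = 389.2 + (454 − 515.2)·16/24.8 ≈ 349.72.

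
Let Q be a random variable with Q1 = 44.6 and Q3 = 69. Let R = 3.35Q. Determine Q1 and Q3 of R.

a = 3.35 > 0: Q1(R) = a·Q1(Q)+b = 149.41, Q3(R) = a·Q3(Q)+b = 231.15.

Q1(R) = 149.41, Q3(R) = 231.15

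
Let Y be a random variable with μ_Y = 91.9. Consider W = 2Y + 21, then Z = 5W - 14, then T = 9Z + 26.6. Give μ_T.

μ_T = 9116.6

μ_W = 2·91.9 + 21 = 204.8.
μ_Z = 5·204.8 + (-14) = 1010.
μ_T = 9·1010 + 26.6 = 9116.6.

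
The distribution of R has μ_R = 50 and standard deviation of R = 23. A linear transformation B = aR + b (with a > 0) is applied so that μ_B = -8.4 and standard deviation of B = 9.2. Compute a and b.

standard deviation of B = a·standard deviation of R (a > 0), so a = 9.2/23 = 0.4.
μ_B = a·μ_R + b, so b = -8.4 − 0.4·50 = -28.4.

a = 0.4, b = -28.4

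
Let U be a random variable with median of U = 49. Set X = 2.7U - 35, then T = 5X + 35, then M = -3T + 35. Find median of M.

median of X = 2.7·49 + (-35) = 97.3.
median of T = 5·97.3 + 35 = 521.5.
median of M = (-3)·521.5 + 35 = -1529.5.

median of M = -1529.5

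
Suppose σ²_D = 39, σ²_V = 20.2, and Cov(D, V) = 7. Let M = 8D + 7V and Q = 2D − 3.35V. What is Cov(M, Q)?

By bilinearity, Cov(M, Q) = ac·σ²_D + bd·σ²_V + (ad+bc)·Cov(D, V), with a=8, b=7, c=2, d=-3.35.
ac·σ²_D = 8·2·39 = 624
bd·σ²_V = 7·(-3.35)·20.2 = -473.69
(ad+bc)·Cov(D, V) = (-12.8)·7 = -89.6
Cov(M, Q) = 624 + (-473.69) + (-89.6) = 60.71.

Cov(M, Q) = 60.71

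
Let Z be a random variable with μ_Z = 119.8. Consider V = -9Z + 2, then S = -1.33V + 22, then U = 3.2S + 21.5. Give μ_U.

μ_U = 4672.2072

μ_V = (-9)·119.8 + 2 = -1076.2.
μ_S = (-1.33)·(-1076.2) + 22 = 1453.346.
μ_U = 3.2·1453.346 + 21.5 = 4672.2072.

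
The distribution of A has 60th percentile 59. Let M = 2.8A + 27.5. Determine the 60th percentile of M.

Since a = 2.8 > 0 the transformation is increasing, so the 60th percentile of M = a·(P_{60} of A) + b = 2.8·59 + 27.5 = 192.7.

60th percentile of M = 192.7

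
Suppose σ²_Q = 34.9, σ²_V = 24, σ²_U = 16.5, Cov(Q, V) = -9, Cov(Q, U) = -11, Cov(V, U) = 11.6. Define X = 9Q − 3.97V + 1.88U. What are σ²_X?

σ²_X = 3361.22368

σ²_X = a²·σ²_Q + b²·σ²_V + c²·σ²_U + 2ab·Cov(Q, V) + 2ac·Cov(Q, U) + 2bc·Cov(V, U), with a = 9, b = -3.97, c = 1.88.
= 2826.9 + 378.2616 + 58.3176 + 643.14 + (-372.24) + (-173.15552)
= 3361.22368.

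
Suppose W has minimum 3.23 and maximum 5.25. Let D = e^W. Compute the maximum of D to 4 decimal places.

max(D) = 190.5663

e^W is increasing on this domain, so max(D) comes from max(W) = 5.25: max(D) = exp(5.25) ≈ 190.5663.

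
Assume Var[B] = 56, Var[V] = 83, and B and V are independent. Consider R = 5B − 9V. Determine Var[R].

Var[R] = 8123

Var[R] = a²·Var[B] + b²·Var[V] + 2ab·Cov[B, V] with a = 5, b = -9.
Independence gives Cov[B, V] = 0.
= 5²·56 + (-9)²·83 + 2·5·(-9)·0
= 1400 + 6723 + 0 = 8123.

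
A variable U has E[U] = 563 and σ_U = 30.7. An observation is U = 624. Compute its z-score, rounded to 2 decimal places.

z = 1.99

z = (U − E[U]) / σ_U = (624 − 563) / 30.7 ≈ 1.99.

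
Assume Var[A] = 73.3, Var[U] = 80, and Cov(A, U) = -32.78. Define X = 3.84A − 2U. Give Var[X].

Var[X] = a²·Var[A] + b²·Var[U] + 2ab·Cov(A, U) with a = 3.84, b = -2.
= 3.84²·73.3 + (-2)²·80 + 2·3.84·(-2)·(-32.78)
= 1080.85248 + 320 + 503.5008 = 1904.35328.

Var[X] = 1904.35328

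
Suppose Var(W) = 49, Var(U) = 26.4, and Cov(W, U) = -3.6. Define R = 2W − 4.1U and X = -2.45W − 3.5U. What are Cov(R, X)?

By bilinearity, Cov(R, X) = ac·Var(W) + bd·Var(U) + (ad+bc)·Cov(W, U), with a=2, b=-4.1, c=-2.45, d=-3.5.
ac·Var(W) = 2·(-2.45)·49 = -240.1
bd·Var(U) = (-4.1)·(-3.5)·26.4 = 378.84
(ad+bc)·Cov(W, U) = (3.045)·(-3.6) = -10.962
Cov(R, X) = -240.1 + 378.84 + (-10.962) = 127.778.

Cov(R, X) = 127.778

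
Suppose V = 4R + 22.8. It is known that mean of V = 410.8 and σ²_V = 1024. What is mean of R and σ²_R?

mean of R = 97, σ²_R = 64

From V = 4R + 22.8: mean of V = a·mean of R + b, so mean of R = (mean of V − b)/a = (410.8 − 22.8)/4 = 97.
σ²_V = a²·σ²_R, so σ²_R = 1024/4² = 64.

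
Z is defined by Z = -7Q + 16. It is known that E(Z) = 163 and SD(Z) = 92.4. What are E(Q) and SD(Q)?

From Z = -7Q + 16: E(Z) = a·E(Q) + b, so E(Q) = (E(Z) − b)/a = (163 − 16)/(-7) = -21.
SD(Z) = |a|·SD(Q), so SD(Q) = 92.4/|-7| = 13.2.

E(Q) = -21, SD(Q) = 13.2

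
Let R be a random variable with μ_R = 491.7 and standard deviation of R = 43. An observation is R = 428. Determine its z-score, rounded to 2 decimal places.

z = (R − μ_R) / standard deviation of R = (428 − 491.7) / 43 ≈ -1.48.

z = -1.48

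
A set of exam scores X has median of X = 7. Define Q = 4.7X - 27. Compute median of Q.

median of Q = 5.9

A linear map preserves order up to sign, so median of Q = a·median of X + b = 4.7·7 + (-27) = 5.9.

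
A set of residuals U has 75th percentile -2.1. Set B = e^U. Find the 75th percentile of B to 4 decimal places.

e^U is increasing, so P_{75}(B) = g(P_{75}(U)) ≈ 0.1225.

75th percentile of B = 0.1225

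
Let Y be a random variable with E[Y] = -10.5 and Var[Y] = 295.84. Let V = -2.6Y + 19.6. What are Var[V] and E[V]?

Var[V] = 1999.8784, E[V] = 46.9

V = -2.6Y + 19.6 is linear with a = -2.6, b = 19.6.
Var[V] = a²·Var[Y] = (-2.6)²·295.84 = 1999.8784 (the additive constant 19.6 does not affect variance).
E[V] = a·E[Y] + b = (-2.6)·(-10.5) + 19.6 = 46.9.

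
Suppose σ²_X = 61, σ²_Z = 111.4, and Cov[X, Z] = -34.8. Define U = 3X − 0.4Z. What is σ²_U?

σ²_U = 650.344

σ²_U = a²·σ²_X + b²·σ²_Z + 2ab·Cov[X, Z] with a = 3, b = -0.4.
= 3²·61 + (-0.4)²·111.4 + 2·3·(-0.4)·(-34.8)
= 549 + 17.824 + 83.52 = 650.344.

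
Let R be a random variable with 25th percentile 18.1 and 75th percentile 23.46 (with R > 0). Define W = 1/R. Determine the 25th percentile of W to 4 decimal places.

1/R is decreasing on R > 0, so percentile order reverses: P_{25}(W) uses P_{75}(R) = 23.46.
P_{25}(W) = 1/23.46 ≈ 0.0426.

25th percentile of W = 0.0426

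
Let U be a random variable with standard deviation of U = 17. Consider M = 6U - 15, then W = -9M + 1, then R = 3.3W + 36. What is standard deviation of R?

standard deviation of M = |6|·17 = 102.
standard deviation of W = |-9|·102 = 918.
standard deviation of R = |3.3|·918 = 3029.4.

standard deviation of R = 3029.4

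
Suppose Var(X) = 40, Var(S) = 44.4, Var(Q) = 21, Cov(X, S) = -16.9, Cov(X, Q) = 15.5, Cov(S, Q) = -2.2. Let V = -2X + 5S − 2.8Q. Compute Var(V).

Var(V) = 2007.84

Var(V) = a²·Var(X) + b²·Var(S) + c²·Var(Q) + 2ab·Cov(X, S) + 2ac·Cov(X, Q) + 2bc·Cov(S, Q), with a = -2, b = 5, c = -2.8.
= 160 + 1110 + 164.64 + 338 + 173.6 + 61.6
= 2007.84.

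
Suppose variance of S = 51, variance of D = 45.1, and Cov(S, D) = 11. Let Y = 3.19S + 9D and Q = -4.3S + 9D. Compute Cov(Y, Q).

By bilinearity, Cov(Y, Q) = ac·variance of S + bd·variance of D + (ad+bc)·Cov(S, D), with a=3.19, b=9, c=-4.3, d=9.
ac·variance of S = 3.19·(-4.3)·51 = -699.567
bd·variance of D = 9·9·45.1 = 3653.1
(ad+bc)·Cov(S, D) = (-9.99)·11 = -109.89
Cov(Y, Q) = -699.567 + 3653.1 + (-109.89) = 2843.643.

Cov(Y, Q) = 2843.643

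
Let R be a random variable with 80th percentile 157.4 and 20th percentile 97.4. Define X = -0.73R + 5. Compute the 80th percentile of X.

80th percentile of X = -66.102

Since a = -0.73 < 0 the transformation is decreasing, reversing order: the 80th percentile of X corresponds to the 20th percentile of R.
So P_{80}(X) = a·P_{20}(R) + b = (-0.73)·97.4 + 5 = -66.102.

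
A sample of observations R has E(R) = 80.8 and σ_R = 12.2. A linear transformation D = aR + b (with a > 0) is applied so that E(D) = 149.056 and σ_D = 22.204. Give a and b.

a = 1.82, b = 2

σ_D = a·σ_R (a > 0), so a = 22.204/12.2 = 1.82.
E(D) = a·E(R) + b, so b = 149.056 − 1.82·80.8 = 2.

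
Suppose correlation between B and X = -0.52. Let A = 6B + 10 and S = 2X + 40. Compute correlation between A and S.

correlation between A and S = -0.52

Linear rescalings preserve correlation up to sign; here the slopes 6 and 2 have the same sign, so correlation between A and S = correlation between B and X = -0.52.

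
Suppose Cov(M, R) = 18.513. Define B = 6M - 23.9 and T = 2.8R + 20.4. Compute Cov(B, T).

Cov(B, T) = 311.0184

Cov(B, T) = a·c·Cov(M, R) = 6·2.8·18.513 = 311.0184. Additive constants drop out.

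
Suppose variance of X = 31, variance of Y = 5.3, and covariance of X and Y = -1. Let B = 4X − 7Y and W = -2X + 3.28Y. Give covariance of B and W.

By bilinearity, covariance of B and W = ac·variance of X + bd·variance of Y + (ad+bc)·covariance of X and Y, with a=4, b=-7, c=-2, d=3.28.
ac·variance of X = 4·(-2)·31 = -248
bd·variance of Y = (-7)·3.28·5.3 = -121.688
(ad+bc)·covariance of X and Y = (27.12)·(-1) = -27.12
covariance of B and W = -248 + (-121.688) + (-27.12) = -396.808.

covariance of B and W = -396.808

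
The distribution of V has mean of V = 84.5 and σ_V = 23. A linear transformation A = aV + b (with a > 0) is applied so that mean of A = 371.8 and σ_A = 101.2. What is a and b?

σ_A = a·σ_V (a > 0), so a = 101.2/23 = 4.4.
mean of A = a·mean of V + b, so b = 371.8 − 4.4·84.5 = 0.

a = 4.4, b = 0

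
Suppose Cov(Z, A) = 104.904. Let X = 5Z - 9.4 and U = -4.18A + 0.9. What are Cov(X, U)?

Cov(X, U) = a·c·Cov(Z, A) = 5·(-4.18)·104.904 = -2192.4936. Additive constants drop out.

Cov(X, U) = -2192.4936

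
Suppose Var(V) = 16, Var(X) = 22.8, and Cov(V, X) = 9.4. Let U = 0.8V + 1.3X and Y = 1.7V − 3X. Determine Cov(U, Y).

Cov(U, Y) = -68.946

By bilinearity, Cov(U, Y) = ac·Var(V) + bd·Var(X) + (ad+bc)·Cov(V, X), with a=0.8, b=1.3, c=1.7, d=-3.
ac·Var(V) = 0.8·1.7·16 = 21.76
bd·Var(X) = 1.3·(-3)·22.8 = -88.92
(ad+bc)·Cov(V, X) = (-0.19)·9.4 = -1.786
Cov(U, Y) = 21.76 + (-88.92) + (-1.786) = -68.946.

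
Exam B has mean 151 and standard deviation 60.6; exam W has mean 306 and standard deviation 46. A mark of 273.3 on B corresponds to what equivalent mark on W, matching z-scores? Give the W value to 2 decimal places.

W = 398.83

z = (273.3 − 151)/60.6 ≈ 2.0182.
W = 306 + z·46 = 306 + (273.3 − 151)·46/60.6 ≈ 398.83.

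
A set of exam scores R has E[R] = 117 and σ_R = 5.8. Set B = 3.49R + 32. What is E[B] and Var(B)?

E[B] = 440.33, Var(B) = 409.738564

B = 3.49R + 32 is linear with a = 3.49, b = 32.
E[B] = a·E[R] + b = 3.49·117 + 32 = 440.33.
Var(R) = 5.8² = 33.64.
Var(B) = a²·Var(R) = 3.49²·33.64 = 409.738564 (the additive constant 32 does not affect variance).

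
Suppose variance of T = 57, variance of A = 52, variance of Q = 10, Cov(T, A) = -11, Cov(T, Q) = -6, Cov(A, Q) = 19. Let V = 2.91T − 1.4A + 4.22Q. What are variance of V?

variance of V = a²·variance of T + b²·variance of A + c²·variance of Q + 2ab·Cov(T, A) + 2ac·Cov(T, Q) + 2bc·Cov(A, Q), with a = 2.91, b = -1.4, c = 4.22.
= 482.6817 + 101.92 + 178.084 + 89.628 + (-147.3624) + (-224.504)
= 480.4473.

variance of V = 480.4473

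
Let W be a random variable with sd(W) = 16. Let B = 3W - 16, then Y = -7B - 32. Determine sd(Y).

sd(B) = |3|·16 = 48.
sd(Y) = |-7|·48 = 336.

sd(Y) = 336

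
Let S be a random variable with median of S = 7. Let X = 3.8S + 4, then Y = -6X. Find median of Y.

median of Y = -183.6

median of X = 3.8·7 + 4 = 30.6.
median of Y = (-6)·30.6 = -183.6.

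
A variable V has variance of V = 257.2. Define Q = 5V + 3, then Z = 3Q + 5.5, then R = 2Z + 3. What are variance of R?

variance of Q = 5²·257.2 = 6430.
variance of Z = 3²·6430 = 57870.
variance of R = 2²·57870 = 231480.

variance of R = 231480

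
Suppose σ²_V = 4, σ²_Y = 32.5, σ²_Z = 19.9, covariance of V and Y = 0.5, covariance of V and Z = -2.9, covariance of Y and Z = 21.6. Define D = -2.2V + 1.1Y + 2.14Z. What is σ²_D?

σ²_D = a²·σ²_V + b²·σ²_Y + c²·σ²_Z + 2ab·covariance of V and Y + 2ac·covariance of V and Z + 2bc·covariance of Y and Z, with a = -2.2, b = 1.1, c = 2.14.
= 19.36 + 39.325 + 91.13404 + (-2.42) + 27.3064 + 101.6928
= 276.39824.

σ²_D = 276.39824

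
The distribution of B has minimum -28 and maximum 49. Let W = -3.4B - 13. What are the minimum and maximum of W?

min(W) = -179.6, max(W) = 82.2

a = -3.4 < 0, so order reverses: min(W) = a·max(B)+b = (-3.4)·49 + (-13) = -179.6; max(W) = a·min(B)+b = (-3.4)·(-28) + (-13) = 82.2.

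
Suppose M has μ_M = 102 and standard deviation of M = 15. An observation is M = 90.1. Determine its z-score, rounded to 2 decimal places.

z = -0.79

z = (M − μ_M) / standard deviation of M = (90.1 − 102) / 15 ≈ -0.79.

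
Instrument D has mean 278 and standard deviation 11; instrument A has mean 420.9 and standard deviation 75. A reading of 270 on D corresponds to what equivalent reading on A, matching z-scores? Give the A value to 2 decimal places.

z = (270 − 278)/11 ≈ -0.7273.
A = 420.9 + z·75 = 420.9 + (270 − 278)·75/11 ≈ 366.35.

A = 366.35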